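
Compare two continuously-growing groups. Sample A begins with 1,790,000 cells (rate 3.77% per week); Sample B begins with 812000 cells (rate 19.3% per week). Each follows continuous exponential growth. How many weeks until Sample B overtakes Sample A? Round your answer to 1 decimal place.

t ≈ 5.1 weeks

1790000·e^(0.0377t) = 812000·e^(0.193t)
1790000/812000 = e^((0.193 − 0.0377)t) → ln(2.20443) = 0.1553·t
t = 0.79047 / 0.1553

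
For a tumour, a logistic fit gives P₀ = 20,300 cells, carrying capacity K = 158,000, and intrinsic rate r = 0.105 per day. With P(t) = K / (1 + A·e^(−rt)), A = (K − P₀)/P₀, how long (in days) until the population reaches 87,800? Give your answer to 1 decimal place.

A = (158000 − 20300)/20300 = 6.78325
87800 = 158000/(1 + 6.78325·e^(−0.105t)) → 1 + 6.78325·e^(−0.105t) = 1.79954
e^(−0.105t) = 0.11787 → t = ln(8.4839)/0.105 = 2.13817/0.105

t ≈ 20.4 days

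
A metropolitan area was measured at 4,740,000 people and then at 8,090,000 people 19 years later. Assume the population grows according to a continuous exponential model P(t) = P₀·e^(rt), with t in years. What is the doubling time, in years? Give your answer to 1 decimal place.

r = ln(8090000/4740000) / 19 = ln(1.70675) / 19 ≈ 0.028136 per year
doubling time = ln 2 / |r| = 0.69315 / 0.028136

doubling time ≈ 24.6 years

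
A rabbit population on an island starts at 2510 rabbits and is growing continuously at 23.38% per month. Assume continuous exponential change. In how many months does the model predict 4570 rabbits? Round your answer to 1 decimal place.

t ≈ 2.6 months

4570 = 2510 · e^(0.2338·t)
t = ln(4570/2510) / 0.2338 = ln(1.82072) / 0.2338 = 0.59923 / 0.2338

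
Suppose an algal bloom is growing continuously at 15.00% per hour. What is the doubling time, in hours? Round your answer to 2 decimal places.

doubling time = ln(2) / |r| = 0.69315 / 0.15

doubling time ≈ 4.62 hours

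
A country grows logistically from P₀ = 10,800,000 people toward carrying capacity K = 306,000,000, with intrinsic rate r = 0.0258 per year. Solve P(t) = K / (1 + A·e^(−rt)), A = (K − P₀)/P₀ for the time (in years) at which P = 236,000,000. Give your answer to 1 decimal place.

A = (306000000 − 10800000)/10800000 = 27.33333
236000000 = 306000000/(1 + 27.33333·e^(−0.0258t)) → 1 + 27.33333·e^(−0.0258t) = 1.29661
e^(−0.0258t) = 0.010852 → t = ln(92.15238)/0.0258 = 4.52344/0.0258

t ≈ 175.3 years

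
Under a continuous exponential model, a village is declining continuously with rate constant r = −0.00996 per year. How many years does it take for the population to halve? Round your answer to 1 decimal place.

half-life = ln(2) / |r| = 0.69315 / 0.00996

half-life ≈ 69.6 years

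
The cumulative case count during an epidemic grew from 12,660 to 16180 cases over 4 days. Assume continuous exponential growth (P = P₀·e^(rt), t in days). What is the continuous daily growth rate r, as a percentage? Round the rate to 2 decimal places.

16180 = 12660 · e^(r·4)
e^(4r) = 16180/12660 = 1.27804
r = ln(1.27804) / 4 = 0.24533 / 4

r ≈ 6.13% per day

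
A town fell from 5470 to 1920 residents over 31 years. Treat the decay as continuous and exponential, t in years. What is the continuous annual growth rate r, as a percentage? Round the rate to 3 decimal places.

r ≈ -3.377% per year

1920 = 5470 · e^(r·31)
e^(31r) = 1920/5470 = 0.35101
r = ln(0.35101) / 31 = -1.04695 / 31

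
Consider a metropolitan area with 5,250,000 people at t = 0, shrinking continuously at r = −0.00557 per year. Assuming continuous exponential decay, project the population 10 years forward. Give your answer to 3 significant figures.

P(10) = 5250000 · e^(-0.00557·10) = 5250000 · e^(-0.0557)
= 5250000 · 0.94582 ≈ 4965569.91

≈ 4,970,000 people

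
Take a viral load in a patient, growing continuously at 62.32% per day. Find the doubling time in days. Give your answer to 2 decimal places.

doubling time ≈ 1.11 days

doubling time = ln(2) / |r| = 0.69315 / 0.6232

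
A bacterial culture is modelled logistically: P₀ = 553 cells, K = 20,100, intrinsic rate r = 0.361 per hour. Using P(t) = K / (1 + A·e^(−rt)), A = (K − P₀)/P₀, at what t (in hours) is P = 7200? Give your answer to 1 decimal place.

A = (20100 − 553)/553 = 35.3472
7200 = 20100/(1 + 35.3472·e^(−0.361t)) → 1 + 35.3472·e^(−0.361t) = 2.79167
e^(−0.361t) = 0.050688 → t = ln(19.72867)/0.361 = 2.98207/0.361

t ≈ 8.3 hours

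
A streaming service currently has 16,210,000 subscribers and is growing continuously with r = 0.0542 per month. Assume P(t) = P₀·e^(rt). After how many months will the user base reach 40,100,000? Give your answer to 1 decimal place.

t ≈ 16.7 months

40100000 = 16210000 · e^(0.0542·t)
t = ln(40100000/16210000) / 0.0542 = ln(2.47378) / 0.0542 = 0.90575 / 0.0542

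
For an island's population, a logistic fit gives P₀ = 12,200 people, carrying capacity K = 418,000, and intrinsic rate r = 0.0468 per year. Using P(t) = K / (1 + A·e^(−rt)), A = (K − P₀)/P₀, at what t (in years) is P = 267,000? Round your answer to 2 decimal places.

t ≈ 87.06 years

A = (418000 − 12200)/12200 = 33.2623
267000 = 418000/(1 + 33.2623·e^(−0.0468t)) → 1 + 33.2623·e^(−0.0468t) = 1.56554
e^(−0.0468t) = 0.017003 → t = ln(58.81479)/0.0468 = 4.07439/0.0468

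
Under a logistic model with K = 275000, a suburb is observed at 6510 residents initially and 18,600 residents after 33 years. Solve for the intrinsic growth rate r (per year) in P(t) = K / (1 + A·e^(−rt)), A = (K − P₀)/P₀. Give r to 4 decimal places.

r ≈ 0.0332 per year

A = (275000 − 6510)/6510 = 41.2427
18600 = 275000/(1 + 41.2427·e^(−r·33)) → e^(−33r) = (14.78495 − 1)/41.2427 = 0.33424
r = −ln(0.33424)/33 = 1.0959/33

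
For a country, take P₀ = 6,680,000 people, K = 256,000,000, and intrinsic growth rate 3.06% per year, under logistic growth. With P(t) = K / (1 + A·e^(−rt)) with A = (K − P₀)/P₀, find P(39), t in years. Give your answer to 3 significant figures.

≈ 20,800,000 people

A = (256000000 − 6680000)/6680000 = 37.32335
P(39) = 256000000 / (1 + 37.32335·e^(−0.0306·39)) = 256000000 / (1 + 37.32335·0.303189)
= 256000000 / 12.31602 ≈ 20785939.47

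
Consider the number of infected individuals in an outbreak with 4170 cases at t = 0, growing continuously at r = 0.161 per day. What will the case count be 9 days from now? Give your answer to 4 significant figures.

P(9) = 4170 · e^(0.161·9) = 4170 · e^(1.449)
= 4170 · 4.25885 ≈ 17759.42

≈ 17,760 cases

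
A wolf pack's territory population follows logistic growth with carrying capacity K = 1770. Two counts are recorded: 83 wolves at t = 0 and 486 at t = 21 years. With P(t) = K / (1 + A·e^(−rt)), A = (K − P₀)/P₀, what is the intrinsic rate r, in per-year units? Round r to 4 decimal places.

A = (1770 − 83)/83 = 20.3253
486 = 1770/(1 + 20.3253·e^(−r·21)) → e^(−21r) = (3.64198 − 1)/20.3253 = 0.129985
r = −ln(0.129985)/21 = 2.04034/21

r ≈ 0.0972 per year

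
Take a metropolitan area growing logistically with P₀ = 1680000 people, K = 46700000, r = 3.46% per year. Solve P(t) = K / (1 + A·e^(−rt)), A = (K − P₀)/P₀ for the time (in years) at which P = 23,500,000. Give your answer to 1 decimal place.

t ≈ 95.4 years

A = (46700000 − 1680000)/1680000 = 26.79762
23500000 = 46700000/(1 + 26.79762·e^(−0.0346t)) → 1 + 26.79762·e^(−0.0346t) = 1.98723
e^(−0.0346t) = 0.03684 → t = ln(27.14414)/0.0346 = 3.30116/0.0346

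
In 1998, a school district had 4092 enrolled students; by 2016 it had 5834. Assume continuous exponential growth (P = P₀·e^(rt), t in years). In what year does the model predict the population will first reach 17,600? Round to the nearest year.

r = ln(5834/4092) / 18 = 0.35467/18 ≈ 0.019704 per year
t = ln(17600/4092) / r = 1.45887/0.019704 ≈ 74.04 years after 1998

year 2072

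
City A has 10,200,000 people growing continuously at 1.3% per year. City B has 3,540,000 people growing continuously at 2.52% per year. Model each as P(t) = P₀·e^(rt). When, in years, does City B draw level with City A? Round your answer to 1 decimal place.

10200000·e^(0.013t) = 3540000·e^(0.0252t)
10200000/3540000 = e^((0.0252 − 0.013)t) → ln(2.88136) = 0.0122·t
t = 1.05826 / 0.0122

t ≈ 86.7 years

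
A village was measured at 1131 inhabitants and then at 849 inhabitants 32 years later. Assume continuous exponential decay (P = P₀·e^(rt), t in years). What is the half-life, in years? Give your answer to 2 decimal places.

r = ln(849/1131) / 32 = ln(0.75066) / 32 ≈ -0.008962 per year
half-life = ln 2 / |r| = 0.69315 / 0.008962

half-life ≈ 77.34 years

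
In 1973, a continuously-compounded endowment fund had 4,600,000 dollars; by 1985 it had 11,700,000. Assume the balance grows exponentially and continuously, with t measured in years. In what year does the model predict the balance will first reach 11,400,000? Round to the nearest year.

year 1985

r = ln(11700000/4600000) / 12 = 0.93353/12 ≈ 0.077794 per year
t = ln(11400000/4600000) / r = 0.90756/0.077794 ≈ 11.67 years after 1973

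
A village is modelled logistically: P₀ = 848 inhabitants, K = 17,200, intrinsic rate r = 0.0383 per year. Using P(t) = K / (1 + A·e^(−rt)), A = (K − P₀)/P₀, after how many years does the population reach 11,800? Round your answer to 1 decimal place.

t ≈ 97.7 years

A = (17200 − 848)/848 = 19.28302
11800 = 17200/(1 + 19.28302·e^(−0.0383t)) → 1 + 19.28302·e^(−0.0383t) = 1.45763
e^(−0.0383t) = 0.023732 → t = ln(42.13697)/0.0383 = 3.74093/0.0383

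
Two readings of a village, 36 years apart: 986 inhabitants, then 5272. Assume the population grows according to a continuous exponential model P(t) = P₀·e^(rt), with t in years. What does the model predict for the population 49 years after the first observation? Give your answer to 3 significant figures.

≈ 9,660 inhabitants

r = ln(5272/986) / 36 ≈ 0.04657 per year
P(49) = 986 · e^(0.04657·49) = 986 · 9.79542 ≈ 9658.28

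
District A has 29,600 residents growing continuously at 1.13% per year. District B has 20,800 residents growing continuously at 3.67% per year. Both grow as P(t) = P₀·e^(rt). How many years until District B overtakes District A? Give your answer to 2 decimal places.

29600·e^(0.0113t) = 20800·e^(0.0367t)
29600/20800 = e^((0.0367 − 0.0113)t) → ln(1.42308) = 0.0254·t
t = 0.35282 / 0.0254

t ≈ 13.89 years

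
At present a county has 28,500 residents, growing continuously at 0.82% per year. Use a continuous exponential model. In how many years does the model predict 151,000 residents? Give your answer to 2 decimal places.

t ≈ 203.34 years

151000 = 28500 · e^(0.0082·t)
t = ln(151000/28500) / 0.0082 = ln(5.29825) / 0.0082 = 1.66738 / 0.0082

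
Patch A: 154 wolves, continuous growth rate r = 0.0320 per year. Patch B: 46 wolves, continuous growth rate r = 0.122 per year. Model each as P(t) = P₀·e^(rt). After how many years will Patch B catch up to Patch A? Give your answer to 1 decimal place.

154·e^(0.032t) = 46·e^(0.122t)
154/46 = e^((0.122 − 0.032)t) → ln(3.34783) = 0.09·t
t = 1.20831 / 0.09

t ≈ 13.4 years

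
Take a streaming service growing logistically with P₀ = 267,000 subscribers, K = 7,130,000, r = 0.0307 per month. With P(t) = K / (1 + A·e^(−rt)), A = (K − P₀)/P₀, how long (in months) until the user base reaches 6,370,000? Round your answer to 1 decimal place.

t ≈ 175.0 months

A = (7130000 − 267000)/267000 = 25.70412
6370000 = 7130000/(1 + 25.70412·e^(−0.0307t)) → 1 + 25.70412·e^(−0.0307t) = 1.11931
e^(−0.0307t) = 0.004642 → t = ln(215.44111)/0.0307 = 5.37269/0.0307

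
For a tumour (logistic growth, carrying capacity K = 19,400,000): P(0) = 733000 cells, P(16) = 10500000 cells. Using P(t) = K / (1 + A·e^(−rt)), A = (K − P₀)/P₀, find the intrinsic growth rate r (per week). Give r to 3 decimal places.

r ≈ 0.213 per week

A = (19400000 − 733000)/733000 = 25.46658
10500000 = 19400000/(1 + 25.46658·e^(−r·16)) → e^(−16r) = (1.84762 − 1)/25.46658 = 0.033284
r = −ln(0.033284)/16 = 3.40269/16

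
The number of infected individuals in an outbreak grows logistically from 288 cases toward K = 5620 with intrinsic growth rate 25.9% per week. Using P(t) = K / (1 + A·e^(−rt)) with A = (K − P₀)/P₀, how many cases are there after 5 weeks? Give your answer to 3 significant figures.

≈ 926 cases

A = (5620 − 288)/288 = 18.51389
P(5) = 5620 / (1 + 18.51389·e^(−0.259·5)) = 5620 / (1 + 18.51389·0.273898)
= 5620 / 6.07091 ≈ 925.73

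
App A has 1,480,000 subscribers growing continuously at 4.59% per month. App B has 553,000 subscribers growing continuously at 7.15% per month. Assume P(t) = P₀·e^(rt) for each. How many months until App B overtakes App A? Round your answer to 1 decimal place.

1480000·e^(0.0459t) = 553000·e^(0.0715t)
1480000/553000 = e^((0.0715 − 0.0459)t) → ln(2.67631) = 0.0256·t
t = 0.98444 / 0.0256

t ≈ 38.5 months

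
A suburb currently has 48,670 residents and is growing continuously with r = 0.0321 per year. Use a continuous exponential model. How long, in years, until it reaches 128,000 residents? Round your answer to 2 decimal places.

128000 = 48670 · e^(0.0321·t)
t = ln(128000/48670) / 0.0321 = ln(2.62996) / 0.0321 = 0.96697 / 0.0321

t ≈ 30.12 years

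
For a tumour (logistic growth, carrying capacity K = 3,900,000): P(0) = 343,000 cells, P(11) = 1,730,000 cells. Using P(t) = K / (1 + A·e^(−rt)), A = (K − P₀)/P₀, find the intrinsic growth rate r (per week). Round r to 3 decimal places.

r ≈ 0.192 per week

A = (3900000 − 343000)/343000 = 10.37026
1730000 = 3900000/(1 + 10.37026·e^(−r·11)) → e^(−11r) = (2.25434 − 1)/10.37026 = 0.120955
r = −ln(0.120955)/11 = 2.11234/11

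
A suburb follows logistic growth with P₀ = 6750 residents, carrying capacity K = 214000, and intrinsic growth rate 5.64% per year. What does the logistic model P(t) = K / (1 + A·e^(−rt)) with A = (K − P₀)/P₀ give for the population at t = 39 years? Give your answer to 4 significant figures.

≈ 48,600 residents

A = (214000 − 6750)/6750 = 30.7037
P(39) = 214000 / (1 + 30.7037·e^(−0.0564·39)) = 214000 / (1 + 30.7037·0.110847)
= 214000 / 4.40343 ≈ 48598.5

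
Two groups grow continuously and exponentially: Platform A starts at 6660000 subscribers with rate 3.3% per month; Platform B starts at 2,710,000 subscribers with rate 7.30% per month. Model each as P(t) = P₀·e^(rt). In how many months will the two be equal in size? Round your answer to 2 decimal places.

6660000·e^(0.033t) = 2710000·e^(0.073t)
6660000/2710000 = e^((0.073 − 0.033)t) → ln(2.45756) = 0.04·t
t = 0.89917 / 0.04

t ≈ 22.48 months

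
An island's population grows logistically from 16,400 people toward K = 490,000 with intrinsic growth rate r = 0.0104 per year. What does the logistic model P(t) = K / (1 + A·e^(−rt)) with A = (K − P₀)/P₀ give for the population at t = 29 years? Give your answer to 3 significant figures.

A = (490000 − 16400)/16400 = 28.87805
P(29) = 490000 / (1 + 28.87805·e^(−0.0104·29)) = 490000 / (1 + 28.87805·0.739634)
= 490000 / 22.35918 ≈ 21914.93

≈ 21,900 people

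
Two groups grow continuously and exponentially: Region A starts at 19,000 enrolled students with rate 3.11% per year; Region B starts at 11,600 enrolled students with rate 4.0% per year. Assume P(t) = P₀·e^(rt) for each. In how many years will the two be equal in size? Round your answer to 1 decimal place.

19000·e^(0.0311t) = 11600·e^(0.04t)
19000/11600 = e^((0.04 − 0.0311)t) → ln(1.63793) = 0.0089·t
t = 0.49343 / 0.0089

t ≈ 55.4 years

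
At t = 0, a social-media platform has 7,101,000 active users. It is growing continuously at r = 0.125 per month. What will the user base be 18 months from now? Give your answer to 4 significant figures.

≈ 67,370,000 active users

P(18) = 7101000 · e^(0.125·18) = 7101000 · e^(2.25)
= 7101000 · 9.48774 ≈ 67372412.17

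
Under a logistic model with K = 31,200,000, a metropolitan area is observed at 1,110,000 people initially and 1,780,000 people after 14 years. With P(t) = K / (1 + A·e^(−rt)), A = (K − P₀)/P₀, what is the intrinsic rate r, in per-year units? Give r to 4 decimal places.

A = (31200000 − 1110000)/1110000 = 27.10811
1780000 = 31200000/(1 + 27.10811·e^(−r·14)) → e^(−14r) = (17.52809 − 1)/27.10811 = 0.60971
r = −ln(0.60971)/14 = 0.49477/14

r ≈ 0.0353 per year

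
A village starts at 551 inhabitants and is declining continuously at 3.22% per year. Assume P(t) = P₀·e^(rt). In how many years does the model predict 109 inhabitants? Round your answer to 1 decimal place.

t ≈ 50.3 years

109 = 551 · e^(-0.0322·t)
t = ln(109/551) / -0.0322 = ln(0.19782) / -0.0322 = -1.62039 / -0.0322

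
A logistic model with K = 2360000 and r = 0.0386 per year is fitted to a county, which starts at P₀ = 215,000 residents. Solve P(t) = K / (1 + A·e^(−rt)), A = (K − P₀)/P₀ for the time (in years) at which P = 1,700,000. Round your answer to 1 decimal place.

t ≈ 84.1 years

A = (2360000 − 215000)/215000 = 9.97674
1700000 = 2360000/(1 + 9.97674·e^(−0.0386t)) → 1 + 9.97674·e^(−0.0386t) = 1.38824
e^(−0.0386t) = 0.038914 → t = ln(25.69767)/0.0386 = 3.2464/0.0386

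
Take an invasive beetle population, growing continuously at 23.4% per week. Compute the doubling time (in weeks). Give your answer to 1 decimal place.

doubling time ≈ 3.0 weeks

doubling time = ln(2) / |r| = 0.69315 / 0.234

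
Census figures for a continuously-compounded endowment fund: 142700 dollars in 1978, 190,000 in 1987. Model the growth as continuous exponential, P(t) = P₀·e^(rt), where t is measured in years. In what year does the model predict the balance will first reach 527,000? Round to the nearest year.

year 2019

r = ln(190000/142700) / 9 = 0.28628/9 ≈ 0.031809 per year
t = ln(527000/142700) / r = 1.30646/0.031809 ≈ 41.07 years after 1978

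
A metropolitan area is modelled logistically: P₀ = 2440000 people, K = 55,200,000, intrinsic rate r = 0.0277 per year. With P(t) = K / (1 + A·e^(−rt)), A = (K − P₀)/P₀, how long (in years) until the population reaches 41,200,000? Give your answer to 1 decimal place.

t ≈ 149.9 years

A = (55200000 − 2440000)/2440000 = 21.62295
41200000 = 55200000/(1 + 21.62295·e^(−0.0277t)) → 1 + 21.62295·e^(−0.0277t) = 1.33981
e^(−0.0277t) = 0.015715 → t = ln(63.63326)/0.0277 = 4.15314/0.0277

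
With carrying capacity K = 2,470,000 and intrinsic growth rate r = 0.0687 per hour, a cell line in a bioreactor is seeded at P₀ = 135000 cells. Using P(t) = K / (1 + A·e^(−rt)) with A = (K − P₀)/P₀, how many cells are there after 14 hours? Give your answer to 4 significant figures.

A = (2470000 − 135000)/135000 = 17.2963
P(14) = 2470000 / (1 + 17.2963·e^(−0.0687·14)) = 2470000 / (1 + 17.2963·0.382204)
= 2470000 / 7.61072 ≈ 324542.28

≈ 324,500 cells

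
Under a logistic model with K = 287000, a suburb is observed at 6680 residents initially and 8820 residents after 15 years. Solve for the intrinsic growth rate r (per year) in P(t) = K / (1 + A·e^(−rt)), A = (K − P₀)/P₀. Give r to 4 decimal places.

A = (287000 − 6680)/6680 = 41.96407
8820 = 287000/(1 + 41.96407·e^(−r·15)) → e^(−15r) = (32.53968 − 1)/41.96407 = 0.751588
r = −ln(0.751588)/15 = 0.28557/15

r ≈ 0.0190 per year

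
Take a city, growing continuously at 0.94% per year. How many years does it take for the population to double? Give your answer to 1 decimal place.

doubling time = ln(2) / |r| = 0.69315 / 0.0094

doubling time ≈ 73.7 years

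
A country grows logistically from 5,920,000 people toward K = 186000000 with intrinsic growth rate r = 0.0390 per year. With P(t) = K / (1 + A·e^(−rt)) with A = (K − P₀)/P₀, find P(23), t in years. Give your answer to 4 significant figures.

A = (186000000 − 5920000)/5920000 = 30.41892
P(23) = 186000000 / (1 + 30.41892·e^(−0.039·23)) = 186000000 / (1 + 30.41892·0.407791)
= 186000000 / 13.40457 ≈ 13875867.36

≈ 13,880,000 people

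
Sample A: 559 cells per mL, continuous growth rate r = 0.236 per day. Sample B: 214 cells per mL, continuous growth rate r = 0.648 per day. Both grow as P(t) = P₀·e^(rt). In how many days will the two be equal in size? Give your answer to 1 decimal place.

559·e^(0.236t) = 214·e^(0.648t)
559/214 = e^((0.648 − 0.236)t) → ln(2.61215) = 0.412·t
t = 0.96017 / 0.412

t ≈ 2.3 days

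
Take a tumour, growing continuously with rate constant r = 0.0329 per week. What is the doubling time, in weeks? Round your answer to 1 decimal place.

doubling time = ln(2) / |r| = 0.69315 / 0.0329

doubling time ≈ 21.1 weeks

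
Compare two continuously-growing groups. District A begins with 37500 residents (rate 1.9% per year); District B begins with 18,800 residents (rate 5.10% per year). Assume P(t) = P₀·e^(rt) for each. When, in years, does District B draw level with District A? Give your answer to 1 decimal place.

37500·e^(0.019t) = 18800·e^(0.051t)
37500/18800 = e^((0.051 − 0.019)t) → ln(1.99468) = 0.032·t
t = 0.69048 / 0.032

t ≈ 21.6 years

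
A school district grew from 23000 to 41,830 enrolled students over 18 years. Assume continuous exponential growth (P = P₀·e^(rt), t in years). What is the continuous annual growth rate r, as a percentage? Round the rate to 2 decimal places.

r ≈ 3.32% per year

41830 = 23000 · e^(r·18)
e^(18r) = 41830/23000 = 1.8187
r = ln(1.8187) / 18 = 0.59812 / 18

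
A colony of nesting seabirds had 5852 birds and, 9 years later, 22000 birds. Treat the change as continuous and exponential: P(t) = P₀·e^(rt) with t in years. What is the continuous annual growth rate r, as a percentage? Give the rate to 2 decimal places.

r ≈ 14.71% per year

22000 = 5852 · e^(r·9)
e^(9r) = 22000/5852 = 3.7594
r = ln(3.7594) / 9 = 1.32426 / 9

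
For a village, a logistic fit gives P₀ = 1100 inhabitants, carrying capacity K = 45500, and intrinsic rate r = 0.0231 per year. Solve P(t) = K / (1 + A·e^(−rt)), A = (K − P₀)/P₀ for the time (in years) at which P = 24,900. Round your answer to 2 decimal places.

A = (45500 − 1100)/1100 = 40.36364
24900 = 45500/(1 + 40.36364·e^(−0.0231t)) → 1 + 40.36364·e^(−0.0231t) = 1.82731
e^(−0.0231t) = 0.020496 → t = ln(48.78906)/0.0231 = 3.88751/0.0231

t ≈ 168.29 years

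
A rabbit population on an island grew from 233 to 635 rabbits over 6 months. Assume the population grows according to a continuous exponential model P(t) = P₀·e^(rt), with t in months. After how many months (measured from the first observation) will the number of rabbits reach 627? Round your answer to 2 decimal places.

r = ln(635/233) / 6 ≈ 0.167098 per month
t = ln(627/233) / r = 0.98991 / 0.167098 ≈ 5.924

t ≈ 5.92 months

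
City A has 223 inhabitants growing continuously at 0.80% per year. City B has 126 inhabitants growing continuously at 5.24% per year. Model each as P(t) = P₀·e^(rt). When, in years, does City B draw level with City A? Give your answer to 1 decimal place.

t ≈ 12.9 years

223·e^(0.008t) = 126·e^(0.0524t)
223/126 = e^((0.0524 − 0.008)t) → ln(1.76984) = 0.0444·t
t = 0.57089 / 0.0444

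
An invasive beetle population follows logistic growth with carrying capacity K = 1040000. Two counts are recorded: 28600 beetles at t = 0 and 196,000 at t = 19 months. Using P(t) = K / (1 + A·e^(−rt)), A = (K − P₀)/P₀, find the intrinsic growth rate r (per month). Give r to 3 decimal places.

r ≈ 0.111 per month

A = (1040000 − 28600)/28600 = 35.36364
196000 = 1040000/(1 + 35.36364·e^(−r·19)) → e^(−19r) = (5.30612 − 1)/35.36364 = 0.121767
r = −ln(0.121767)/19 = 2.10565/19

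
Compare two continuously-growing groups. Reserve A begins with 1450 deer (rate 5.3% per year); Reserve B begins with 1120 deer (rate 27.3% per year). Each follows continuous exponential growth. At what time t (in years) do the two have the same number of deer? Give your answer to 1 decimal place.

1450·e^(0.053t) = 1120·e^(0.273t)
1450/1120 = e^((0.273 − 0.053)t) → ln(1.29464) = 0.22·t
t = 0.25823 / 0.22

t ≈ 1.2 years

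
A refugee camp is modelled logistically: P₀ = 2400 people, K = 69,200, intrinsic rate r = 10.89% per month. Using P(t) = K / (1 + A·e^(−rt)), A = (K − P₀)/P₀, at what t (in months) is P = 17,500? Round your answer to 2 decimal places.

A = (69200 − 2400)/2400 = 27.83333
17500 = 69200/(1 + 27.83333·e^(−0.1089t)) → 1 + 27.83333·e^(−0.1089t) = 3.95429
e^(−0.1089t) = 0.106142 → t = ln(9.42134)/0.1089 = 2.24298/0.1089

t ≈ 20.60 months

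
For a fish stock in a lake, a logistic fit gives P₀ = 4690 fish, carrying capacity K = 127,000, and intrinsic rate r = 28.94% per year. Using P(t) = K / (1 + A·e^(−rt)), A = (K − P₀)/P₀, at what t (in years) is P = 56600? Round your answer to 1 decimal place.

t ≈ 10.5 years

A = (127000 − 4690)/4690 = 26.07889
56600 = 127000/(1 + 26.07889·e^(−0.2894t)) → 1 + 26.07889·e^(−0.2894t) = 2.24382
e^(−0.2894t) = 0.047694 → t = ln(20.96684)/0.2894 = 3.04294/0.2894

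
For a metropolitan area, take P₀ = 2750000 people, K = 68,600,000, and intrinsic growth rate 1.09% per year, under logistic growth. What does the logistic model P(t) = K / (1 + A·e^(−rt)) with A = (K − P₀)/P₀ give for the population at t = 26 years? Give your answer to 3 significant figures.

≈ 3,600,000 people

A = (68600000 − 2750000)/2750000 = 23.94545
P(26) = 68600000 / (1 + 23.94545·e^(−0.0109·26)) = 68600000 / (1 + 23.94545·0.753218)
= 68600000 / 19.03616 ≈ 3603668.36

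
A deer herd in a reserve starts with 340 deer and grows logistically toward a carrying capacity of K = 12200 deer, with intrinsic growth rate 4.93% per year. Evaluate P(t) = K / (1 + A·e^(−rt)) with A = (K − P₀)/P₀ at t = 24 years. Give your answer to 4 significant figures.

A = (12200 − 340)/340 = 34.88235
P(24) = 12200 / (1 + 34.88235·e^(−0.0493·24)) = 12200 / (1 + 34.88235·0.306297)
= 12200 / 11.68436 ≈ 1044.13

≈ 1,044 deer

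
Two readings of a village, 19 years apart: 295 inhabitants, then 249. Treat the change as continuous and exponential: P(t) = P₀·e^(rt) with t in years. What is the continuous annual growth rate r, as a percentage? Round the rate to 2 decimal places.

249 = 295 · e^(r·19)
e^(19r) = 249/295 = 0.84407
r = ln(0.84407) / 19 = -0.16952 / 19

r ≈ -0.89% per year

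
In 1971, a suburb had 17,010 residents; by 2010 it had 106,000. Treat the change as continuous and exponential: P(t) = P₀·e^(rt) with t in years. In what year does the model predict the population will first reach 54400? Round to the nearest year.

r = ln(106000/17010) / 39 = 1.82964/39 ≈ 0.046914 per year
t = ln(54400/17010) / r = 1.16256/0.046914 ≈ 24.78 years after 1971

year 1996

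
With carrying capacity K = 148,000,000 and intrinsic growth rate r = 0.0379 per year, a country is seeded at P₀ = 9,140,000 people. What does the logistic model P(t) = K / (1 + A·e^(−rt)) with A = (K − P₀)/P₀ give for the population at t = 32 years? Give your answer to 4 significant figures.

≈ 26,820,000 people

A = (148000000 − 9140000)/9140000 = 15.19256
P(32) = 148000000 / (1 + 15.19256·e^(−0.0379·32)) = 148000000 / (1 + 15.19256·0.297363)
= 148000000 / 5.51771 ≈ 26822708.18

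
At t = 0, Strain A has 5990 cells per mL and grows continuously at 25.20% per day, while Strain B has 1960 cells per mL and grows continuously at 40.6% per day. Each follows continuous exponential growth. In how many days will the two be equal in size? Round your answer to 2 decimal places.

5990·e^(0.252t) = 1960·e^(0.406t)
5990/1960 = e^((0.406 − 0.252)t) → ln(3.05612) = 0.154·t
t = 1.11715 / 0.154

t ≈ 7.25 days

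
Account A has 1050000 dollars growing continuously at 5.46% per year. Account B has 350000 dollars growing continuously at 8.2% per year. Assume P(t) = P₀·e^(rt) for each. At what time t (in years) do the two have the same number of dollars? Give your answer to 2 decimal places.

1050000·e^(0.0546t) = 350000·e^(0.082t)
1050000/350000 = e^((0.082 − 0.0546)t) → ln(3) = 0.0274·t
t = 1.09861 / 0.0274

t ≈ 40.10 years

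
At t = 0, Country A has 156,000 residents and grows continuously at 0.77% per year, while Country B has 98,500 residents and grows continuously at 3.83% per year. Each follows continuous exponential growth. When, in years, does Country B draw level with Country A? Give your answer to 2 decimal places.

t ≈ 15.03 years

156000·e^(0.0077t) = 98500·e^(0.0383t)
156000/98500 = e^((0.0383 − 0.0077)t) → ln(1.58376) = 0.0306·t
t = 0.4598 / 0.0306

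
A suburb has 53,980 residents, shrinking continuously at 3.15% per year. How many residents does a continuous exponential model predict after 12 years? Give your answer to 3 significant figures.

P(12) = 53980 · e^(-0.0315·12) = 53980 · e^(-0.378)
= 53980 · 0.68523 ≈ 36988.74

≈ 37,000 residents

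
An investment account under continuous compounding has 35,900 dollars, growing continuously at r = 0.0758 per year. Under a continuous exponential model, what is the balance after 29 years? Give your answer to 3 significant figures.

P(29) = 35900 · e^(0.0758·29) = 35900 · e^(2.1982)
= 35900 · 9.00878 ≈ 323415.31

≈ 323,000 dollars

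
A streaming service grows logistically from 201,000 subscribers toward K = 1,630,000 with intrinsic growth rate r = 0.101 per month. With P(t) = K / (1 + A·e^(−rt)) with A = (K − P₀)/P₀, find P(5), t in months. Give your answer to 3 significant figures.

≈ 308,000 subscribers

A = (1630000 − 201000)/201000 = 7.10945
P(5) = 1630000 / (1 + 7.10945·e^(−0.101·5)) = 1630000 / (1 + 7.10945·0.603506)
= 1630000 / 5.29059 ≈ 308093.93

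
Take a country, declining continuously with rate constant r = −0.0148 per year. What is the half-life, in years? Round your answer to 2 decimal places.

half-life = ln(2) / |r| = 0.69315 / 0.0148

half-life ≈ 46.83 years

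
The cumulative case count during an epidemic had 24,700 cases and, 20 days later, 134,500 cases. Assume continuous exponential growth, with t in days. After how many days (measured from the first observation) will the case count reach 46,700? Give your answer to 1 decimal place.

r = ln(134500/24700) / 20 ≈ 0.084738 per day
t = ln(46700/24700) / r = 0.63694 / 0.084738 ≈ 7.517

t ≈ 7.5 days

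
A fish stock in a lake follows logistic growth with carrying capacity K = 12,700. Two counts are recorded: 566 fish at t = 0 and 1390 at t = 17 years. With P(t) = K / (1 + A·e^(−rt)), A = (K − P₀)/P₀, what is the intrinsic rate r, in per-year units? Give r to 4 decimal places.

r ≈ 0.0570 per year

A = (12700 − 566)/566 = 21.43816
1390 = 12700/(1 + 21.43816·e^(−r·17)) → e^(−17r) = (9.13669 − 1)/21.43816 = 0.379542
r = −ln(0.379542)/17 = 0.96879/17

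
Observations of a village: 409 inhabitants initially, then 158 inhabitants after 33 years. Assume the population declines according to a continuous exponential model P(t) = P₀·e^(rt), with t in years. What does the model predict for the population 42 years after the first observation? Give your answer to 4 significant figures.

≈ 121.9 inhabitants

r = ln(158/409) / 33 ≈ -0.028822 per year
P(42) = 409 · e^(-0.028822·42) = 409 · 0.29804 ≈ 121.9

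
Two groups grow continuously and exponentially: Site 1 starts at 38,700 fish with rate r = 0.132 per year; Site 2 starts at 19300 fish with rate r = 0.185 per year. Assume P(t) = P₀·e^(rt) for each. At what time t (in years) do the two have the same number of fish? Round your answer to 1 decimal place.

38700·e^(0.132t) = 19300·e^(0.185t)
38700/19300 = e^((0.185 − 0.132)t) → ln(2.00518) = 0.053·t
t = 0.69573 / 0.053

t ≈ 13.1 years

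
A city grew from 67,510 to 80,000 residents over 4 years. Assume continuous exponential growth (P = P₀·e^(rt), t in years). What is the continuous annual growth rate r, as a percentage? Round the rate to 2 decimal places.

80000 = 67510 · e^(r·4)
e^(4r) = 80000/67510 = 1.18501
r = ln(1.18501) / 4 = 0.16975 / 4

r ≈ 4.24% per year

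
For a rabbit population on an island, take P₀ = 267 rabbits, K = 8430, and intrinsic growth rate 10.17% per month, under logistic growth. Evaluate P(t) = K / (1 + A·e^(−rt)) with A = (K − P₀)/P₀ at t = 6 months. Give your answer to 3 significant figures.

A = (8430 − 267)/267 = 30.57303
P(6) = 8430 / (1 + 30.57303·e^(−0.1017·6)) = 8430 / (1 + 30.57303·0.543242)
= 8430 / 17.60856 ≈ 478.74

≈ 479 rabbits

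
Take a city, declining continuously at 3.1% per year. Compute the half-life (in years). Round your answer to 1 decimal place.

half-life ≈ 22.4 years

half-life = ln(2) / |r| = 0.69315 / 0.031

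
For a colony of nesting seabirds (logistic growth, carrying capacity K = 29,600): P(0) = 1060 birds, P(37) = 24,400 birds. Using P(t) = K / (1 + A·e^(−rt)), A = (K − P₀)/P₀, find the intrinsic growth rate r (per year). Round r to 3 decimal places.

A = (29600 − 1060)/1060 = 26.92453
24400 = 29600/(1 + 26.92453·e^(−r·37)) → e^(−37r) = (1.21311 − 1)/26.92453 = 0.007915
r = −ln(0.007915)/37 = 4.83896/37

r ≈ 0.131 per year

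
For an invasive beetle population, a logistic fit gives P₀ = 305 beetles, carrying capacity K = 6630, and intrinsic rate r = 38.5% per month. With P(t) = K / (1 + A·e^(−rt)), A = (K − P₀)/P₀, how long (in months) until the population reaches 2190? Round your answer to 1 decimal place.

t ≈ 6.0 months

A = (6630 − 305)/305 = 20.7377
2190 = 6630/(1 + 20.7377·e^(−0.385t)) → 1 + 20.7377·e^(−0.385t) = 3.0274
e^(−0.385t) = 0.097764 → t = ln(10.22873)/0.385 = 2.3252/0.385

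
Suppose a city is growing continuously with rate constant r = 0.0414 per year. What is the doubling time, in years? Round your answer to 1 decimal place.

doubling time = ln(2) / |r| = 0.69315 / 0.0414

doubling time ≈ 16.7 years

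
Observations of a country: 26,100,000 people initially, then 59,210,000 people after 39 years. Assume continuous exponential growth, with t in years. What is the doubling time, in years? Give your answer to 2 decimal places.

r = ln(59210000/26100000) / 39 = ln(2.26858) / 39 ≈ 0.021004 per year
doubling time = ln 2 / |r| = 0.69315 / 0.021004

doubling time ≈ 33.00 years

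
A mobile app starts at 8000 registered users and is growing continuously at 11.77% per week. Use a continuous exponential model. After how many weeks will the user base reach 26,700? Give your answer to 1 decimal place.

t ≈ 10.2 weeks

26700 = 8000 · e^(0.1177·t)
t = ln(26700/8000) / 0.1177 = ln(3.3375) / 0.1177 = 1.20522 / 0.1177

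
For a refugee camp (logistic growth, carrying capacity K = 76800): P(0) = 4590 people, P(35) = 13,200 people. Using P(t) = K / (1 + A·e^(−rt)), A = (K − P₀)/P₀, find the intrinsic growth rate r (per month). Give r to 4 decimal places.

A = (76800 − 4590)/4590 = 15.73203
13200 = 76800/(1 + 15.73203·e^(−r·35)) → e^(−35r) = (5.81818 − 1)/15.73203 = 0.306266
r = −ln(0.306266)/35 = 1.1833/35

r ≈ 0.0338 per month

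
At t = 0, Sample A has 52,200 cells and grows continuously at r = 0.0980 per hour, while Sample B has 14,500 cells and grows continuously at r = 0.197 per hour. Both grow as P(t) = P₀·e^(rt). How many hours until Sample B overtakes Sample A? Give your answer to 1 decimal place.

t ≈ 12.9 hours

52200·e^(0.098t) = 14500·e^(0.197t)
52200/14500 = e^((0.197 − 0.098)t) → ln(3.6) = 0.099·t
t = 1.28093 / 0.099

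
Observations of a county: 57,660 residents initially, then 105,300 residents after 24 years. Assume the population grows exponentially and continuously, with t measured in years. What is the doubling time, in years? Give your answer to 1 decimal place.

doubling time ≈ 27.6 years

r = ln(105300/57660) / 24 = ln(1.82622) / 24 ≈ 0.025094 per year
doubling time = ln 2 / |r| = 0.69315 / 0.025094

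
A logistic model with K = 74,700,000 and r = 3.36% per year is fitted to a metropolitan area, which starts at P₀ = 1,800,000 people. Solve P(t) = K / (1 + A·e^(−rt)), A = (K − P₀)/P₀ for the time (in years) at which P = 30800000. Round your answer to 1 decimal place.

t ≈ 99.6 years

A = (74700000 − 1800000)/1800000 = 40.5
30800000 = 74700000/(1 + 40.5·e^(−0.0336t)) → 1 + 40.5·e^(−0.0336t) = 2.42532
e^(−0.0336t) = 0.035193 → t = ln(28.41458)/0.0336 = 3.3469/0.0336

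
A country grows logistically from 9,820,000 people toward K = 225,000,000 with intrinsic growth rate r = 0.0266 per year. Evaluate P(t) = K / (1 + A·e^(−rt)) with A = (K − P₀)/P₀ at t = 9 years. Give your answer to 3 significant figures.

≈ 12,300,000 people

A = (225000000 − 9820000)/9820000 = 21.91242
P(9) = 225000000 / (1 + 21.91242·e^(−0.0266·9)) = 225000000 / (1 + 21.91242·0.7871)
= 225000000 / 18.24727 ≈ 12330612.87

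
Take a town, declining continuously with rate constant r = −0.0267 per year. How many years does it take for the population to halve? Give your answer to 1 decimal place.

half-life ≈ 26.0 years

half-life = ln(2) / |r| = 0.69315 / 0.0267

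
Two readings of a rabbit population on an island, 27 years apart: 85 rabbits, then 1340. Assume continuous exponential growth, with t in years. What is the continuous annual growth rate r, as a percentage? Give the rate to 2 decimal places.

r ≈ 10.21% per year

1340 = 85 · e^(r·27)
e^(27r) = 1340/85 = 15.76471
r = ln(15.76471) / 27 = 2.75777 / 27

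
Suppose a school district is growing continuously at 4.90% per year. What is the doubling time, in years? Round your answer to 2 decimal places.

doubling time = ln(2) / |r| = 0.69315 / 0.049

doubling time ≈ 14.15 years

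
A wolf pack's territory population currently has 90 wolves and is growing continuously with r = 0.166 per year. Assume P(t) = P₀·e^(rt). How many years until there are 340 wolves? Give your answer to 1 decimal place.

340 = 90 · e^(0.166·t)
t = ln(340/90) / 0.166 = ln(3.77778) / 0.166 = 1.32914 / 0.166

t ≈ 8.0 years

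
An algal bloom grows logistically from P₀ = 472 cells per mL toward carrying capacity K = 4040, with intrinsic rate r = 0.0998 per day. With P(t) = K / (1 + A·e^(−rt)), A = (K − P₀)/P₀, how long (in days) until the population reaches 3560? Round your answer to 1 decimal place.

A = (4040 − 472)/472 = 7.55932
3560 = 4040/(1 + 7.55932·e^(−0.0998t)) → 1 + 7.55932·e^(−0.0998t) = 1.13483
e^(−0.0998t) = 0.017836 → t = ln(56.06497)/0.0998 = 4.02651/0.0998

t ≈ 40.3 days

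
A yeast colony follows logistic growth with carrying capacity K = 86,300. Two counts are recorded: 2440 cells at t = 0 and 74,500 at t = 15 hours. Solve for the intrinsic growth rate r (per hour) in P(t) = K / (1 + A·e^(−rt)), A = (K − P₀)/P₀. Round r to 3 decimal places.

r ≈ 0.359 per hour

A = (86300 − 2440)/2440 = 34.36885
74500 = 86300/(1 + 34.36885·e^(−r·15)) → e^(−15r) = (1.15839 − 1)/34.36885 = 0.004609
r = −ln(0.004609)/15 = 5.37985/15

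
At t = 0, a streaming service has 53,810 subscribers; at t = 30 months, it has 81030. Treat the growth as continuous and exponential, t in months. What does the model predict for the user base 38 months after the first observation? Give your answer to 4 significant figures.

r = ln(81030/53810) / 30 ≈ 0.013645 per month
P(38) = 53810 · e^(0.013645·38) = 53810 · 1.67954 ≈ 90376.31

≈ 90,380 subscribers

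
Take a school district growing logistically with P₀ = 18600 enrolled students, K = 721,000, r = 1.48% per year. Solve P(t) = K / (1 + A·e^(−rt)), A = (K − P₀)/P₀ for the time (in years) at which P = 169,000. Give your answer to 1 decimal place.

A = (721000 − 18600)/18600 = 37.76344
169000 = 721000/(1 + 37.76344·e^(−0.0148t)) → 1 + 37.76344·e^(−0.0148t) = 4.26627
e^(−0.0148t) = 0.086493 → t = ln(11.56163)/0.0148 = 2.44769/0.0148

t ≈ 165.4 years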